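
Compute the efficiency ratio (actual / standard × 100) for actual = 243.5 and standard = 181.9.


Efficiency = (actual / standard) × 100
= (243.5 / 181.9) × 100
= 133.9%


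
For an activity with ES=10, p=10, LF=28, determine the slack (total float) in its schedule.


EF = ES + duration = 10 + 10 = 20
LS = LF - duration = 28 - 10 = 18
Total Float = LF - EF = 28 - 20
(or LS - ES = 18 - 10)
= 8


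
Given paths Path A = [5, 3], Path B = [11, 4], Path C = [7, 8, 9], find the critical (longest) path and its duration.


Path A: 5 + 3 = 8
Path B: 11 + 4 = 15
Path C: 7 + 8 + 9 = 24
Critical path = longest = max(8, 15, 24)
= 24 (Path C)


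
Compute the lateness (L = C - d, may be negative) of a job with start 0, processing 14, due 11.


Completion = 0 + 14 = 14
Lateness = C - d = 14 - 11
= 3


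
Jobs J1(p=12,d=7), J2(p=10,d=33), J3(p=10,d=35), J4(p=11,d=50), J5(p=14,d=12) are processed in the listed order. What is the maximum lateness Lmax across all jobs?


Lateness per job (L = C - d):
  J1: C=12, d=7, L=5
  J2: C=22, d=33, L=-11
  J3: C=32, d=35, L=-3
  J4: C=43, d=50, L=-7
  J5: C=57, d=12, L=45
Lmax = max(5, -11, -3, -7, 45)
= 45


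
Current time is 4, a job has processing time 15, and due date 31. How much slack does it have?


Slack = due - current_time - processing
= 31 - 4 - 15
= 12


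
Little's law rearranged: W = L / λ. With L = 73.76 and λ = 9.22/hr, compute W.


Little's law: L = λW → W = L / λ
= 73.76 / 9.22
= 8.00 hours


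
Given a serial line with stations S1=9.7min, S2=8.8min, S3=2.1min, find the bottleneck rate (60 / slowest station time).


Bottleneck = longest station time
Station times: [9.7, 8.8, 2.1]
Max = 9.7 min
Rate = 60 / 9.7
= 6.19 units/hour (bottleneck: 9.7min)


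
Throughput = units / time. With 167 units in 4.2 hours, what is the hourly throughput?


Throughput = units / time
= 167 / 4.2
= 39.8 units/hour


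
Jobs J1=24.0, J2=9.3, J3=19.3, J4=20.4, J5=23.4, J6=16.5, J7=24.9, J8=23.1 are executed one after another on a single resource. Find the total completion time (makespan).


Sequential makespan: sum all processing times
= 24.0 + 9.3 + 19.3 + 20.4 + 23.4 + 16.5 + 24.9 + 23.1
= 160.9 time units


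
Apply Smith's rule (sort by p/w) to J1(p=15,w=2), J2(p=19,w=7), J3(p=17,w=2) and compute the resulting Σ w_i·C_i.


WSPT order (by p/w): J2 → J1 → J3
  J2: C=19, w·C=7×19=133
  J1: C=34, w·C=2×34=68
  J3: C=51, w·C=2×51=102
Σ w·C = 303
= 303


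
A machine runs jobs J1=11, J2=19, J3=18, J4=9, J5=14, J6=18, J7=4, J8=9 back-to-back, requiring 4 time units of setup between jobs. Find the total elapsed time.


Makespan = Σ processing + (n-1) × setup
= (11 + 19 + 18 + 9 + 14 + 18 + 4 + 9) + (8-1)×4
= 102 + 28
= 130 time units


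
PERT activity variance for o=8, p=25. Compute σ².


σ² = ((p - o) / 6)² = (p - o)² / 36
= (25 - 8)² / 36
= 17² / 36
= 289 / 36
= 8.0278


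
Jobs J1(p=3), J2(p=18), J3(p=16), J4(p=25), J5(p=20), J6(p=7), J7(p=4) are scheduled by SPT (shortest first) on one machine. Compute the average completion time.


SPT order: J1 → J7 → J6 → J3 → J2 → J5 → J4
Completion times:
  J1: C=3
  J7: C=7
  J6: C=14
  J3: C=30
  J2: C=48
  J5: C=68
  J4: C=93
Sum = 263, n = 7
Mean flow = 263/7
= 37.57


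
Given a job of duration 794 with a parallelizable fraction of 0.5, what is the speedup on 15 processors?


Amdahl's law: T_p = T × ((1-p) + p/N)
= 794 × ((1-0.5) + 0.5/15)
= 794 × (0.50 + 0.0333)
= 794 × 0.5333
= 423.47
Speedup = 794/423.47
= 1.88×


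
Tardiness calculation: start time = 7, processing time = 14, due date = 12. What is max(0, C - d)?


Completion = start + processing = 7 + 14 = 21
Tardiness = max(0, C - d) = max(0, 21 - 12)
= max(0, 9)
= 9


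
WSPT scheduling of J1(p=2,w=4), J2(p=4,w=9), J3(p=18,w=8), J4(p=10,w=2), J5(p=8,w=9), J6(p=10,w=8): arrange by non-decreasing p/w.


WSPT (Smith's rule): sort by p/w ascending
  J2: p/w = 4/9 = 0.444
  J1: p/w = 2/4 = 0.500
  J5: p/w = 8/9 = 0.889
  J6: p/w = 10/8 = 1.250
  J3: p/w = 18/8 = 2.250
  J4: p/w = 10/2 = 5.000
Order: J2 → J1 → J5 → J6 → J3 → J4


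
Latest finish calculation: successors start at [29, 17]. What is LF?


LF = min of all successor start times
Successors start at: [29, 17]
LF = min(29, 17)
= 17


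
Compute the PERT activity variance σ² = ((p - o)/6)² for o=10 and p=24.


σ² = ((p - o) / 6)² = (p - o)² / 36
= (24 - 10)² / 36
= 14² / 36
= 196 / 36
= 5.4444


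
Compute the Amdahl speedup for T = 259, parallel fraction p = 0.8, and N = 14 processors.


Amdahl's law: T_p = T × ((1-p) + p/N)
= 259 × ((1-0.8) + 0.8/14)
= 259 × (0.20 + 0.0571)
= 259 × 0.2571
= 66.60
Speedup = 259/66.60
= 3.89×


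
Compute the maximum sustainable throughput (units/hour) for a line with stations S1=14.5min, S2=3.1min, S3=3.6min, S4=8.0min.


Bottleneck = longest station time
Station times: [14.5, 3.1, 3.6, 8.0]
Max = 14.5 min
Rate = 60 / 14.5
= 4.14 units/hour (bottleneck: 14.5min)


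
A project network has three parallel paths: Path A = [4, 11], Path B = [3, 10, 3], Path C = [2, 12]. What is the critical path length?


Path A: 4 + 11 = 15
Path B: 3 + 10 + 3 = 16
Path C: 2 + 12 = 14
Critical path = longest = max(15, 16, 14)
= 16 (Path B)


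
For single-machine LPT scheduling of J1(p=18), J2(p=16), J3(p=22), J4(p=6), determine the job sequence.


LPT: sort by longest processing time first
  J3: p=22
  J1: p=18
  J2: p=16
  J4: p=6
Order: J3 → J1 → J2 → J4


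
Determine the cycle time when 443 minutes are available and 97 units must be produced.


Cycle time = available time / demand
= 443 / 97
= 4.57 min/unit


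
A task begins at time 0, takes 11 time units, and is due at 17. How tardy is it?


Completion = start + processing = 0 + 11 = 11
Tardiness = max(0, C - d) = max(0, 11 - 17)
= max(0, -6)
= 0


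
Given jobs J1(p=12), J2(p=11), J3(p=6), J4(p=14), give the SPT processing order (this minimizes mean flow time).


SPT: sort by shortest processing time
  J3: p=6
  J2: p=11
  J1: p=12
  J4: p=14
Order: J3 → J2 → J1 → J4


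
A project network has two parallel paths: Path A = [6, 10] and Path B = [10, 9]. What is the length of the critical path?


Path A: 6 + 10 = 16
Path B: 10 + 9 = 19
Critical path = longest = max(16, 19)
= 19 (Path B)


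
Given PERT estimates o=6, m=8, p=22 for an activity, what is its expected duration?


te = (o + 4m + p) / 6
= (6 + 4×8 + 22) / 6
= (6 + 32 + 22) / 6
= 60 / 6
= 10.00


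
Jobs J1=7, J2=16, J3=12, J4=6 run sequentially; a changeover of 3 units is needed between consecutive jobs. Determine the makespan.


Makespan = Σ processing + (n-1) × setup
= (7 + 16 + 12 + 6) + (4-1)×3
= 41 + 9
= 50 time units


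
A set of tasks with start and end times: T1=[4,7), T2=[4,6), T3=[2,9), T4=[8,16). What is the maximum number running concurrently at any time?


Check each time point for overlaps:
  t=4: 3 tasks active (T1, T2, T3)
Max concurrent = 3


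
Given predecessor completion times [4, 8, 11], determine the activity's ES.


ES = max of all predecessor completion times
Predecessors: [4, 8, 11]
ES = max(4, 8, 11)
= 11


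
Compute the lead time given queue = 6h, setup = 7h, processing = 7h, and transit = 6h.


Lead time = queue + setup + processing + transit
= 6 + 7 + 7 + 6
= 26 hours


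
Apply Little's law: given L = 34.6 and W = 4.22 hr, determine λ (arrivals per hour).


Little's law: L = λW → λ = L / W
= 34.6 / 4.22
= 8.20 per hour


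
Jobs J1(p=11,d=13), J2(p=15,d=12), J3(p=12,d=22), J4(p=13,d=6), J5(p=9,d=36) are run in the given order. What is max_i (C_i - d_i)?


Lateness per job (L = C - d):
  J1: C=11, d=13, L=-2
  J2: C=26, d=12, L=14
  J3: C=38, d=22, L=16
  J4: C=51, d=6, L=45
  J5: C=60, d=36, L=24
Lmax = max(-2, 14, 16, 45, 24)
= 45


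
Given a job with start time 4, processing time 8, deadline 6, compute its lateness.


Completion = 4 + 8 = 12
Lateness = C - d = 12 - 6
= 6


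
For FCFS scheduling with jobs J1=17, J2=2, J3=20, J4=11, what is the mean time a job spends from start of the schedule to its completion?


Completion times:
  J1: completes at 17
  J2: completes at 19
  J3: completes at 39
  J4: completes at 50
Sum = 125
Average = 125/4
= 31.25


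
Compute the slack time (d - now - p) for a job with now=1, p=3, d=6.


Slack = due - current_time - processing
= 6 - 1 - 3
= 2


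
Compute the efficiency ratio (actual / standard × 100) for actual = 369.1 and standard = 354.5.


Efficiency = (actual / standard) × 100
= (369.1 / 354.5) × 100
= 104.1%


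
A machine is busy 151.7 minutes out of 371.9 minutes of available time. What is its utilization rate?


Utilization = busy / total × 100
= 151.7 / 371.9 × 100
= 40.8%


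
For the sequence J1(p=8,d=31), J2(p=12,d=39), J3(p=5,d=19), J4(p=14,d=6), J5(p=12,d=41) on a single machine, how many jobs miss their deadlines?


Completion vs due date:
  J1: C=8, d=31 → on time
  J2: C=20, d=39 → on time
  J3: C=25, d=19 → TARDY
  J4: C=39, d=6 → TARDY
  J5: C=51, d=41 → TARDY
Tardy jobs: J3, J4, J5
Count = 3


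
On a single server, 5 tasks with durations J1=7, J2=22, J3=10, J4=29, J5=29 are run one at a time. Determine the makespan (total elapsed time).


Sequential makespan: sum all processing times
= 7 + 22 + 10 + 29 + 29
= 97 time units


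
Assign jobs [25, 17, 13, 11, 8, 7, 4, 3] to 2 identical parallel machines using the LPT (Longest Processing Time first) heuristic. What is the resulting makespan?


Jobs (LPT sorted): [25, 17, 13, 11, 8, 7, 4, 3]
Machines: 2
  J=25 → Machine 1 (load: 0+25=25)
  J=17 → Machine 2 (load: 0+17=17)
  J=13 → Machine 2 (load: 17+13=30)
  J=11 → Machine 1 (load: 25+11=36)
  J=8 → Machine 2 (load: 30+8=38)
  J=7 → Machine 1 (load: 36+7=43)
  J=4 → Machine 2 (load: 38+4=42)
  J=3 → Machine 2 (load: 42+3=45)
Machine loads: [43, 45]
Makespan = max = 45 time units


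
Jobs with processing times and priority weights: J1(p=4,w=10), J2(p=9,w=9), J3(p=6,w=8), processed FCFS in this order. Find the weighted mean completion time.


Completion times:
  J1: C=4, w×C=10×4=40
  J2: C=13, w×C=9×13=117
  J3: C=19, w×C=8×19=152
Sum w×C = 309
Sum w = 27
Weighted avg = 309/27
= 11.44


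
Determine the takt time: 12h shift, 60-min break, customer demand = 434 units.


Available = 12×60 - 60 = 660 min
Takt time = 660 / 434
= 1.52 min/unit


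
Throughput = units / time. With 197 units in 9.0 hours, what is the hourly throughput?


Throughput = units / time
= 197 / 9.0
= 21.9 units/hour


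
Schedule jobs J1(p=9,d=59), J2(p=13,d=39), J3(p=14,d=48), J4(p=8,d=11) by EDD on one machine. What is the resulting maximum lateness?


EDD order: J4 → J2 → J3 → J1
Completion and lateness:
  J4: C=8, d=11, L=8-11=-3
  J2: C=21, d=39, L=21-39=-18
  J3: C=35, d=48, L=35-48=-13
  J1: C=44, d=59, L=44-59=-15
Lmax = max(-3, -18, -13, -15)
= -3


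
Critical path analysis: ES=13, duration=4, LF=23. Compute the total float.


EF = ES + duration = 13 + 4 = 17
LS = LF - duration = 23 - 4 = 19
Total Float = LF - EF = 23 - 17
(or LS - ES = 19 - 13)
= 6


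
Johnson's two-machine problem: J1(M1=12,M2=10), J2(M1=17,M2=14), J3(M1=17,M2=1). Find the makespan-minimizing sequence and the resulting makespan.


Johnson's rule:
Group 1 (M1≤M2, sort by M1): []
Group 2 (M1>M2, sort desc M2): ['J2', 'J1', 'J3']
Sequence: J2 → J1 → J3
Makespan calculation:
  J2: M1 done=17, M2 done=31
  J1: M1 done=29, M2 done=41
  J3: M1 done=46, M2 done=47
= Sequence: J2 → J1 → J3, Makespan: 47


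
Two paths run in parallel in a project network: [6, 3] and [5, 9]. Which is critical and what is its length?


Path A: 6 + 3 = 9
Path B: 5 + 9 = 14
Critical path = longest = max(9, 14)
= 14 (Path B)


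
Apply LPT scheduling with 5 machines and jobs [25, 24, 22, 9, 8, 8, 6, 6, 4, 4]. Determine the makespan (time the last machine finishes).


Jobs (LPT sorted): [25, 24, 22, 9, 8, 8, 6, 6, 4, 4]
Machines: 5
  J=25 → Machine 1 (load: 0+25=25)
  J=24 → Machine 2 (load: 0+24=24)
  J=22 → Machine 3 (load: 0+22=22)
  J=9 → Machine 4 (load: 0+9=9)
  J=8 → Machine 5 (load: 0+8=8)
  J=8 → Machine 5 (load: 8+8=16)
  J=6 → Machine 4 (load: 9+6=15)
  J=6 → Machine 4 (load: 15+6=21)
  J=4 → Machine 5 (load: 16+4=20)
  J=4 → Machine 5 (load: 20+4=24)
Machine loads: [25, 24, 22, 21, 24]
Makespan = max = 25 time units


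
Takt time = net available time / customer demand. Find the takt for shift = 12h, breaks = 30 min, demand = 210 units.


Available = 12×60 - 30 = 690 min
Takt time = 690 / 210
= 3.29 min/unit


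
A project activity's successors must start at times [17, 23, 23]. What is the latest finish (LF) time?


LF = min of all successor start times
Successors start at: [17, 23, 23]
LF = min(17, 23, 23)
= 17


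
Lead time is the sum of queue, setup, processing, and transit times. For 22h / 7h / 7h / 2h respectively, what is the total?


Lead time = queue + setup + processing + transit
= 22 + 7 + 7 + 2
= 38 hours


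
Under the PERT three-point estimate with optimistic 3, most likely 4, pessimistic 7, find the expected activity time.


te = (o + 4m + p) / 6
= (3 + 4×4 + 7) / 6
= (3 + 16 + 7) / 6
= 26 / 6
= 4.33


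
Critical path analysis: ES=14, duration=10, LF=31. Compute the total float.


EF = ES + duration = 14 + 10 = 24
LS = LF - duration = 31 - 10 = 21
Total Float = LF - EF = 31 - 24
(or LS - ES = 21 - 14)
= 7


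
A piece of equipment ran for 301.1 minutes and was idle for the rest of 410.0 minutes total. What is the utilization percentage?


Utilization = busy / total × 100
= 301.1 / 410.0 × 100
= 73.4%


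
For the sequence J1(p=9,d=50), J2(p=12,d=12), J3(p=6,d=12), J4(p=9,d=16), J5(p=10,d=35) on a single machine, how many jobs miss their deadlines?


Completion vs due date:
  J1: C=9, d=50 → on time
  J2: C=21, d=12 → TARDY
  J3: C=27, d=12 → TARDY
  J4: C=36, d=16 → TARDY
  J5: C=46, d=35 → TARDY
Tardy jobs: J2, J3, J4, J5
Count = 4


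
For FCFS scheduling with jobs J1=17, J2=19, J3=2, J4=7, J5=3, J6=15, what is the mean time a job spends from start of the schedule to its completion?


Completion times:
  J1: completes at 17
  J2: completes at 36
  J3: completes at 38
  J4: completes at 45
  J5: completes at 48
  J6: completes at 63
Sum = 247
Average = 247/6
= 41.17


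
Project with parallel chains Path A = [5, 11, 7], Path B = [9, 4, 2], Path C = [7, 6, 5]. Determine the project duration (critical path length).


Path A: 5 + 11 + 7 = 23
Path B: 9 + 4 + 2 = 15
Path C: 7 + 6 + 5 = 18
Critical path = longest = max(23, 15, 18)
= 23 (Path A)


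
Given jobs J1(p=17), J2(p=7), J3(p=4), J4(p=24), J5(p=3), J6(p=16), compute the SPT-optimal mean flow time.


SPT order: J5 → J3 → J2 → J6 → J1 → J4
Completion times:
  J5: C=3
  J3: C=7
  J2: C=14
  J6: C=30
  J1: C=47
  J4: C=71
Sum = 172, n = 6
Mean flow = 172/6
= 28.67


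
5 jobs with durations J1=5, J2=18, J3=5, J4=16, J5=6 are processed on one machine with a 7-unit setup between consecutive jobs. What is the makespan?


Makespan = Σ processing + (n-1) × setup
= (5 + 18 + 5 + 16 + 6) + (5-1)×7
= 50 + 28
= 78 time units


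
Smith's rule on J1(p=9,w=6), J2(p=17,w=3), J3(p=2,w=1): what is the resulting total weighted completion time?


WSPT order (by p/w): J1 → J3 → J2
  J1: C=9, w·C=6×9=54
  J3: C=11, w·C=1×11=11
  J2: C=28, w·C=3×28=84
Σ w·C = 149
= 149


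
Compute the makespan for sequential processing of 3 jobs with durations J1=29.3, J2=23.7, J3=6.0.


Sequential makespan: sum all processing times
= 29.3 + 23.7 + 6.0
= 59.0 time units


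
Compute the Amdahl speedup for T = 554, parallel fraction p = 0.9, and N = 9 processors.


Amdahl's law: T_p = T × ((1-p) + p/N)
= 554 × ((1-0.9) + 0.9/9)
= 554 × (0.10 + 0.1000)
= 554 × 0.2000
= 110.80
Speedup = 554/110.80
= 5.00×


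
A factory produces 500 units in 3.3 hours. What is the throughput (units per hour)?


Throughput = units / time
= 500 / 3.3
= 151.5 units/hour


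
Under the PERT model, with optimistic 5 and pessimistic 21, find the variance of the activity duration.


σ² = ((p - o) / 6)² = (p - o)² / 36
= (21 - 5)² / 36
= 16² / 36
= 256 / 36
= 7.1111


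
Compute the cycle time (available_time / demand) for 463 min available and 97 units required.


Cycle time = available time / demand
= 463 / 97
= 4.77 min/unit


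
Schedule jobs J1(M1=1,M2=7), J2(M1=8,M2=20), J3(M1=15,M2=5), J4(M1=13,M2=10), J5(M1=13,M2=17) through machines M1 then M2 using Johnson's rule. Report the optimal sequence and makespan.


Johnson's rule:
Group 1 (M1≤M2, sort by M1): ['J1', 'J2', 'J5']
Group 2 (M1>M2, sort desc M2): ['J4', 'J3']
Sequence: J1 → J2 → J5 → J4 → J3
Makespan calculation:
  J1: M1 done=1, M2 done=8
  J2: M1 done=9, M2 done=29
  J5: M1 done=22, M2 done=46
  J4: M1 done=35, M2 done=56
  J3: M1 done=50, M2 done=61
= Sequence: J1 → J2 → J5 → J4 → J3, Makespan: 61


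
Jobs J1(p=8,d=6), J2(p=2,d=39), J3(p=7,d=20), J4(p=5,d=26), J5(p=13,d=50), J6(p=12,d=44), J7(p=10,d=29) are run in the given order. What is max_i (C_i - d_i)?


Lateness per job (L = C - d):
  J1: C=8, d=6, L=2
  J2: C=10, d=39, L=-29
  J3: C=17, d=20, L=-3
  J4: C=22, d=26, L=-4
  J5: C=35, d=50, L=-15
  J6: C=47, d=44, L=3
  J7: C=57, d=29, L=28
Lmax = max(2, -29, -3, -4, -15, 3, 28)
= 28


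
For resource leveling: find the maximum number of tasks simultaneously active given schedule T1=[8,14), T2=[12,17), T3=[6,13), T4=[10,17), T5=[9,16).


Check each time point for overlaps:
  t=12: 5 tasks active (T1, T2, T3, T4, T5)
Max concurrent = 5


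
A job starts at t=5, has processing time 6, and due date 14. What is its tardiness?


Completion = start + processing = 5 + 6 = 11
Tardiness = max(0, C - d) = max(0, 11 - 14)
= max(0, -3)
= 0


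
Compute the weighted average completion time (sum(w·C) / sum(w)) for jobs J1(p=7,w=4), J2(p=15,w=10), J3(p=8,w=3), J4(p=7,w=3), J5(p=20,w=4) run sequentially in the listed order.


Completion times:
  J1: C=7, w×C=4×7=28
  J2: C=22, w×C=10×22=220
  J3: C=30, w×C=3×30=90
  J4: C=37, w×C=3×37=111
  J5: C=57, w×C=4×57=228
Sum w×C = 677
Sum w = 24
Weighted avg = 677/24
= 28.21


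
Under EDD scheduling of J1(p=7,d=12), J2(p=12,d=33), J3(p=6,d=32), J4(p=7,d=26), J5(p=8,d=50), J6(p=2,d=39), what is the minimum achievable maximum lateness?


EDD order: J1 → J4 → J3 → J2 → J6 → J5
Completion and lateness:
  J1: C=7, d=12, L=7-12=-5
  J4: C=14, d=26, L=14-26=-12
  J3: C=20, d=32, L=20-32=-12
  J2: C=32, d=33, L=32-33=-1
  J6: C=34, d=39, L=34-39=-5
  J5: C=42, d=50, L=42-50=-8
Lmax = max(-5, -12, -12, -1, -5, -8)
= -1


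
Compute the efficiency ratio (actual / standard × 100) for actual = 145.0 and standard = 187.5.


Efficiency = (actual / standard) × 100
= (145.0 / 187.5) × 100
= 77.3%


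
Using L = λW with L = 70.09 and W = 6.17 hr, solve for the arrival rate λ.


Little's law: L = λW → λ = L / W
= 70.09 / 6.17
= 11.36 per hour


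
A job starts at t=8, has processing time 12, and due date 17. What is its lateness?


Completion = 8 + 12 = 20
Lateness = C - d = 20 - 17
= 3


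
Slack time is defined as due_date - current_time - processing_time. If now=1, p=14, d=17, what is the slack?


Slack = due - current_time - processing
= 17 - 1 - 14
= 2


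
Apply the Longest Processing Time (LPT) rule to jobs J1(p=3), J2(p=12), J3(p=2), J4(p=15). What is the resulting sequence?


LPT: sort by longest processing time first
  J4: p=15
  J2: p=12
  J1: p=3
  J3: p=2
Order: J4 → J2 → J1 → J3


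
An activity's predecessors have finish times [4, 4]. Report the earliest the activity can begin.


ES = max of all predecessor completion times
Predecessors: [4, 4]
ES = max(4, 4)
= 4


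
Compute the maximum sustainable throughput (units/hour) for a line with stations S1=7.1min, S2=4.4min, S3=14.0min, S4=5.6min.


Bottleneck = longest station time
Station times: [7.1, 4.4, 14.0, 5.6]
Max = 14.0 min
Rate = 60 / 14.0
= 4.29 units/hour (bottleneck: 14.0min)


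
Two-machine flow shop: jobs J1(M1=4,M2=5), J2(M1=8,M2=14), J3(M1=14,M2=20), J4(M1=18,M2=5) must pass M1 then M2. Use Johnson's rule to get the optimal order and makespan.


Johnson's rule:
Group 1 (M1≤M2, sort by M1): ['J1', 'J2', 'J3']
Group 2 (M1>M2, sort desc M2): ['J4']
Sequence: J1 → J2 → J3 → J4
Makespan calculation:
  J1: M1 done=4, M2 done=9
  J2: M1 done=12, M2 done=26
  J3: M1 done=26, M2 done=46
  J4: M1 done=44, M2 done=51
= Sequence: J1 → J2 → J3 → J4, Makespan: 51


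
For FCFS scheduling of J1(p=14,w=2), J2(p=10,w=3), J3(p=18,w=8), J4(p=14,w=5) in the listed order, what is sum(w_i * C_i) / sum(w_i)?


Completion times:
  J1: C=14, w×C=2×14=28
  J2: C=24, w×C=3×24=72
  J3: C=42, w×C=8×42=336
  J4: C=56, w×C=5×56=280
Sum w×C = 716
Sum w = 18
Weighted avg = 716/18
= 39.78


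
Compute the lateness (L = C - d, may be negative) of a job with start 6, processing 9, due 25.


Completion = 6 + 9 = 15
Lateness = C - d = 15 - 25
= -10


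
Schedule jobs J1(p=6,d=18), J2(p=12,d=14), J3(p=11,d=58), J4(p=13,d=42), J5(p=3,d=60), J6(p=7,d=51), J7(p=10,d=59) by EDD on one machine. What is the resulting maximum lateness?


EDD order: J2 → J1 → J4 → J6 → J3 → J7 → J5
Completion and lateness:
  J2: C=12, d=14, L=12-14=-2
  J1: C=18, d=18, L=18-18=0
  J4: C=31, d=42, L=31-42=-11
  J6: C=38, d=51, L=38-51=-13
  J3: C=49, d=58, L=49-58=-9
  J7: C=59, d=59, L=59-59=0
  J5: C=62, d=60, L=62-60=2
Lmax = max(-2, 0, -11, -13, -9, 0, 2)
= 2


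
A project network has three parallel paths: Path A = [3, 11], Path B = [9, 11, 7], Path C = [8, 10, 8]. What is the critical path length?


Path A: 3 + 11 = 14
Path B: 9 + 11 + 7 = 27
Path C: 8 + 10 + 8 = 26
Critical path = longest = max(14, 27, 26)
= 27 (Path B)


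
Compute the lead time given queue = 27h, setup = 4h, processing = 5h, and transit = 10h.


Lead time = queue + setup + processing + transit
= 27 + 4 + 5 + 10
= 46 hours


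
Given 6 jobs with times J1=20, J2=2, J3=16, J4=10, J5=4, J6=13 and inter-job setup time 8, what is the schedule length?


Makespan = Σ processing + (n-1) × setup
= (20 + 2 + 16 + 10 + 4 + 13) + (6-1)×8
= 65 + 40
= 105 time units


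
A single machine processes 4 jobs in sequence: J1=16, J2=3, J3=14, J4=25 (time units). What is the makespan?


Sequential makespan: sum all processing times
= 16 + 3 + 14 + 25
= 58 time units


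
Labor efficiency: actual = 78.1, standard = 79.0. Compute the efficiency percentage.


Efficiency = (actual / standard) × 100
= (78.1 / 79.0) × 100
= 98.9%


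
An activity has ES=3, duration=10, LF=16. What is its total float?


EF = ES + duration = 3 + 10 = 13
LS = LF - duration = 16 - 10 = 6
Total Float = LF - EF = 16 - 13
(or LS - ES = 6 - 3)
= 3


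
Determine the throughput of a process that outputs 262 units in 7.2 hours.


Throughput = units / time
= 262 / 7.2
= 36.4 units/hour


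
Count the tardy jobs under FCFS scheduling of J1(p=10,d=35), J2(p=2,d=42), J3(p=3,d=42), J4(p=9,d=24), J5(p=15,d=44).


Completion vs due date:
  J1: C=10, d=35 → on time
  J2: C=12, d=42 → on time
  J3: C=15, d=42 → on time
  J4: C=24, d=24 → on time
  J5: C=39, d=44 → on time
Tardy jobs: none
Count = 0


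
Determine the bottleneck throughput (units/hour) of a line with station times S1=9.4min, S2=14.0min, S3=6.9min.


Bottleneck = longest station time
Station times: [9.4, 14.0, 6.9]
Max = 14.0 min
Rate = 60 / 14.0
= 4.29 units/hour (bottleneck: 14.0min)


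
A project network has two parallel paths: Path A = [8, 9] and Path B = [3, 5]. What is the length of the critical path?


Path A: 8 + 9 = 17
Path B: 3 + 5 = 8
Critical path = longest = max(17, 8)
= 17 (Path A)


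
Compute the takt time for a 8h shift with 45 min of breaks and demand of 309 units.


Available = 8×60 - 45 = 435 min
Takt time = 435 / 309
= 1.41 min/unit


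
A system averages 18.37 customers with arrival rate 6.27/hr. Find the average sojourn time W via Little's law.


Little's law: L = λW → W = L / λ
= 18.37 / 6.27
= 2.93 hours


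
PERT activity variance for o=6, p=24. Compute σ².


σ² = ((p - o) / 6)² = (p - o)² / 36
= (24 - 6)² / 36
= 18² / 36
= 324 / 36
= 9.0000


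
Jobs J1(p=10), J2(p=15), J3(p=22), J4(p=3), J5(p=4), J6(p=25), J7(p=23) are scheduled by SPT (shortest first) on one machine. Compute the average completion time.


SPT order: J4 → J5 → J1 → J2 → J3 → J7 → J6
Completion times:
  J4: C=3
  J5: C=7
  J1: C=17
  J2: C=32
  J3: C=54
  J7: C=77
  J6: C=102
Sum = 292, n = 7
Mean flow = 292/7
= 41.71


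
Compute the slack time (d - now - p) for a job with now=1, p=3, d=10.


Slack = due - current_time - processing
= 10 - 1 - 3
= 6


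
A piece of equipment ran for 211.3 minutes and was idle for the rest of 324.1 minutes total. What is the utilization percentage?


Utilization = busy / total × 100
= 211.3 / 324.1 × 100
= 65.2%


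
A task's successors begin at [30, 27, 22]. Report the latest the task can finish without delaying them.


LF = min of all successor start times
Successors start at: [30, 27, 22]
LF = min(30, 27, 22)
= 22


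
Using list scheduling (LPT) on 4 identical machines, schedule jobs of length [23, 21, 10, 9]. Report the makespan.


Jobs (LPT sorted): [23, 21, 10, 9]
Machines: 4
  J=23 → Machine 1 (load: 0+23=23)
  J=21 → Machine 2 (load: 0+21=21)
  J=10 → Machine 3 (load: 0+10=10)
  J=9 → Machine 4 (load: 0+9=9)
Machine loads: [23, 21, 10, 9]
Makespan = max = 23 time units


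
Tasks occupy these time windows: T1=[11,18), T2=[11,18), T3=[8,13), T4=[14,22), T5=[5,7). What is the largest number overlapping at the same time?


Check each time point for overlaps:
  t=11: 3 tasks active (T1, T2, T3)
Max concurrent = 3


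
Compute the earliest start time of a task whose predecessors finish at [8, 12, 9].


ES = max of all predecessor completion times
Predecessors: [8, 12, 9]
ES = max(8, 12, 9)
= 12


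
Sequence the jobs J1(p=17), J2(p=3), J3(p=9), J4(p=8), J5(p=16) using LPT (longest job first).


LPT: sort by longest processing time first
  J1: p=17
  J5: p=16
  J3: p=9
  J4: p=8
  J2: p=3
Order: J1 → J5 → J3 → J4 → J2


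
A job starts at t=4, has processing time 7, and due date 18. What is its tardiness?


Completion = start + processing = 4 + 7 = 11
Tardiness = max(0, C - d) = max(0, 11 - 18)
= max(0, -7)
= 0


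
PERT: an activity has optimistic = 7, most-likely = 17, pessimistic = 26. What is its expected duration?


te = (o + 4m + p) / 6
= (7 + 4×17 + 26) / 6
= (7 + 68 + 26) / 6
= 101 / 6
= 16.83


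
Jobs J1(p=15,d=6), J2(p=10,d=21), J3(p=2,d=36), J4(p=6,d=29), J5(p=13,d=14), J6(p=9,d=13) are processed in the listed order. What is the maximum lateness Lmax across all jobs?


Lateness per job (L = C - d):
  J1: C=15, d=6, L=9
  J2: C=25, d=21, L=4
  J3: C=27, d=36, L=-9
  J4: C=33, d=29, L=4
  J5: C=46, d=14, L=32
  J6: C=55, d=13, L=42
Lmax = max(9, 4, -9, 4, 32, 42)
= 42


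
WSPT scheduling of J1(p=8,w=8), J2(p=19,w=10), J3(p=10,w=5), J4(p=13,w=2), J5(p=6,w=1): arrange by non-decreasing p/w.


WSPT (Smith's rule): sort by p/w ascending
  J1: p/w = 8/8 = 1.000
  J2: p/w = 19/10 = 1.900
  J3: p/w = 10/5 = 2.000
  J5: p/w = 6/1 = 6.000
  J4: p/w = 13/2 = 6.500
Order: J1 → J2 → J3 → J5 → J4


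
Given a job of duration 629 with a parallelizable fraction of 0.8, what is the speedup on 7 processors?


Amdahl's law: T_p = T × ((1-p) + p/N)
= 629 × ((1-0.8) + 0.8/7)
= 629 × (0.20 + 0.1143)
= 629 × 0.3143
= 197.69
Speedup = 629/197.69
= 3.18×


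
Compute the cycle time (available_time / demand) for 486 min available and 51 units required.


Cycle time = available time / demand
= 486 / 51
= 9.53 min/unit


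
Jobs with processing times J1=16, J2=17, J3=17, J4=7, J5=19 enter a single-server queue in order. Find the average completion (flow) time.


Completion times:
  J1: completes at 16
  J2: completes at 33
  J3: completes at 50
  J4: completes at 57
  J5: completes at 76
Sum = 232
Average = 232/5
= 46.40


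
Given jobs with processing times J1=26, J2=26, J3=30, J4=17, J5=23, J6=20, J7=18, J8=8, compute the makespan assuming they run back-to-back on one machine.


Sequential makespan: sum all processing times
= 26 + 26 + 30 + 17 + 23 + 20 + 18 + 8
= 168 time units


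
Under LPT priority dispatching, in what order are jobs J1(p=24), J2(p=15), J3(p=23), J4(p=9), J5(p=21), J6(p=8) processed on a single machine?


LPT: sort by longest processing time first
  J1: p=24
  J3: p=23
  J5: p=21
  J2: p=15
  J4: p=9
  J6: p=8
Order: J1 → J3 → J5 → J2 → J4 → J6


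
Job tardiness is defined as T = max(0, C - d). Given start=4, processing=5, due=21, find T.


Completion = start + processing = 4 + 5 = 9
Tardiness = max(0, C - d) = max(0, 9 - 21)
= max(0, -12)
= 0


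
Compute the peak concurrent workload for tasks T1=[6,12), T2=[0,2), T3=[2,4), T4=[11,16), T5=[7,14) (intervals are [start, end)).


Check each time point for overlaps:
  t=11: 3 tasks active (T1, T4, T5)
Max concurrent = 3


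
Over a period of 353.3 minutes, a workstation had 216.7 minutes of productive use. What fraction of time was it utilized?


Utilization = busy / total × 100
= 216.7 / 353.3 × 100
= 61.3%


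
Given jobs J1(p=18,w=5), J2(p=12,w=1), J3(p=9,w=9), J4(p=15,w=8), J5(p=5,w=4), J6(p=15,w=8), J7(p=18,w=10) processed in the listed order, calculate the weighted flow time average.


Completion times:
  J1: C=18, w×C=5×18=90
  J2: C=30, w×C=1×30=30
  J3: C=39, w×C=9×39=351
  J4: C=54, w×C=8×54=432
  J5: C=59, w×C=4×59=236
  J6: C=74, w×C=8×74=592
  J7: C=92, w×C=10×92=920
Sum w×C = 2651
Sum w = 45
Weighted avg = 2651/45
= 58.91


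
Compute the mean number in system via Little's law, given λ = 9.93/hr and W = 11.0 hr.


Little's law: L = λ × W
= 9.93 × 11.0
= 109.23


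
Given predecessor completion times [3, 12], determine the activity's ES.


ES = max of all predecessor completion times
Predecessors: [3, 12]
ES = max(3, 12)
= 12


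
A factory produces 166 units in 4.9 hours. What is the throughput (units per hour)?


Throughput = units / time
= 166 / 4.9
= 33.9 units/hour


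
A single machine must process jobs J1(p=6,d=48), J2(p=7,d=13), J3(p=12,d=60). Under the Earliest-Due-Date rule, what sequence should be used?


EDD: sort by earliest due date
  J2: d=13, p=7
  J1: d=48, p=6
  J3: d=60, p=12
Order: J2 → J1 → J3


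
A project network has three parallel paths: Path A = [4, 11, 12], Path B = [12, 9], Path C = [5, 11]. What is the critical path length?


Path A: 4 + 11 + 12 = 27
Path B: 12 + 9 = 21
Path C: 5 + 11 = 16
Critical path = longest = max(27, 21, 16)
= 27 (Path A)


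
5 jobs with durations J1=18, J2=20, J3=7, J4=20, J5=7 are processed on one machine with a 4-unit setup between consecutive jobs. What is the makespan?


Makespan = Σ processing + (n-1) × setup
= (18 + 20 + 7 + 20 + 7) + (5-1)×4
= 72 + 16
= 88 time units


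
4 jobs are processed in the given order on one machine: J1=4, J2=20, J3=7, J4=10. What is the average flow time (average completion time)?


Completion times:
  J1: completes at 4
  J2: completes at 24
  J3: completes at 31
  J4: completes at 41
Sum = 100
Average = 100/4
= 25.00


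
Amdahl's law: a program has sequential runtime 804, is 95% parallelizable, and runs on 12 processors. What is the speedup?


Amdahl's law: T_p = T × ((1-p) + p/N)
= 804 × ((1-0.95) + 0.95/12)
= 804 × (0.05 + 0.0792)
= 804 × 0.1292
= 103.85
Speedup = 804/103.85
= 7.74×


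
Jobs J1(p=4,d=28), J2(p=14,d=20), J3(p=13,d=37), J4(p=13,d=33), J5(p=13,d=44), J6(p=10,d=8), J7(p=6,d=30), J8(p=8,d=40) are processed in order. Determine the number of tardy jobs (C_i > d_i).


Completion vs due date:
  J1: C=4, d=28 → on time
  J2: C=18, d=20 → on time
  J3: C=31, d=37 → on time
  J4: C=44, d=33 → TARDY
  J5: C=57, d=44 → TARDY
  J6: C=67, d=8 → TARDY
  J7: C=73, d=30 → TARDY
  J8: C=81, d=40 → TARDY
Tardy jobs: J4, J5, J6, J7, J8
Count = 5


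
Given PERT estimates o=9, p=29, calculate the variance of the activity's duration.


σ² = ((p - o) / 6)² = (p - o)² / 36
= (29 - 9)² / 36
= 20² / 36
= 400 / 36
= 11.1111


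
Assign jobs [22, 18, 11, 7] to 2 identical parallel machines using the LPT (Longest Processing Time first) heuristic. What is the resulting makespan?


Jobs (LPT sorted): [22, 18, 11, 7]
Machines: 2
  J=22 → Machine 1 (load: 0+22=22)
  J=18 → Machine 2 (load: 0+18=18)
  J=11 → Machine 2 (load: 18+11=29)
  J=7 → Machine 1 (load: 22+7=29)
Machine loads: [29, 29]
Makespan = max = 29 time units


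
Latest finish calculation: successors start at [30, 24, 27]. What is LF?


LF = min of all successor start times
Successors start at: [30, 24, 27]
LF = min(30, 24, 27)
= 24


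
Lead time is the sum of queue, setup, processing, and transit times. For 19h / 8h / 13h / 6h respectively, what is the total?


Lead time = queue + setup + processing + transit
= 19 + 8 + 13 + 6
= 46 hours


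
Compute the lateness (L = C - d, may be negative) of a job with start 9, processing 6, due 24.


Completion = 9 + 6 = 15
Lateness = C - d = 15 - 24
= -9


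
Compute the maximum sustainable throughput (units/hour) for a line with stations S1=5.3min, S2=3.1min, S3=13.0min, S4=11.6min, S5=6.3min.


Bottleneck = longest station time
Station times: [5.3, 3.1, 13.0, 11.6, 6.3]
Max = 13.0 min
Rate = 60 / 13.0
= 4.62 units/hour (bottleneck: 13.0min)


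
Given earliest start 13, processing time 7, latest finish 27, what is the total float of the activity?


EF = ES + duration = 13 + 7 = 20
LS = LF - duration = 27 - 7 = 20
Total Float = LF - EF = 27 - 20
(or LS - ES = 20 - 13)
= 7


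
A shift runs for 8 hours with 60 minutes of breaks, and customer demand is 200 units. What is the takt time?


Available = 8×60 - 60 = 420 min
Takt time = 420 / 200
= 2.10 min/unit


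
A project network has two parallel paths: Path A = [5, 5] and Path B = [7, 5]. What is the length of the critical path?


Path A: 5 + 5 = 10
Path B: 7 + 5 = 12
Critical path = longest = max(10, 12)
= 12 (Path B)


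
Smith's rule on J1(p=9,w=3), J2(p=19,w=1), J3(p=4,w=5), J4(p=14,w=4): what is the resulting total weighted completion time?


WSPT order (by p/w): J3 → J1 → J4 → J2
  J3: C=4, w·C=5×4=20
  J1: C=13, w·C=3×13=39
  J4: C=27, w·C=4×27=108
  J2: C=46, w·C=1×46=46
Σ w·C = 213
= 213


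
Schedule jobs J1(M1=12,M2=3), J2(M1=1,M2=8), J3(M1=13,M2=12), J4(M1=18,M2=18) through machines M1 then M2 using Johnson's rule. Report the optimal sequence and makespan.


Johnson's rule:
Group 1 (M1≤M2, sort by M1): ['J2', 'J4']
Group 2 (M1>M2, sort desc M2): ['J3', 'J1']
Sequence: J2 → J4 → J3 → J1
Makespan calculation:
  J2: M1 done=1, M2 done=9
  J4: M1 done=19, M2 done=37
  J3: M1 done=32, M2 done=49
  J1: M1 done=44, M2 done=52
= Sequence: J2 → J4 → J3 → J1, Makespan: 52


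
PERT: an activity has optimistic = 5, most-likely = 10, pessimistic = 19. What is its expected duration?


te = (o + 4m + p) / 6
= (5 + 4×10 + 19) / 6
= (5 + 40 + 19) / 6
= 64 / 6
= 10.67


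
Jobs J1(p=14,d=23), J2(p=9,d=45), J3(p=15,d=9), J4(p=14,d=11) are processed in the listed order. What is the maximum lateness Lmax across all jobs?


Lateness per job (L = C - d):
  J1: C=14, d=23, L=-9
  J2: C=23, d=45, L=-22
  J3: C=38, d=9, L=29
  J4: C=52, d=11, L=41
Lmax = max(-9, -22, 29, 41)
= 41


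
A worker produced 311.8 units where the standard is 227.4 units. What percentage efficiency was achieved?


Efficiency = (actual / standard) × 100
= (311.8 / 227.4) × 100
= 137.1%


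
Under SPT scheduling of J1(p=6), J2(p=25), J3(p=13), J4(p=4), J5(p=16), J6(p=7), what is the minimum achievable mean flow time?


SPT order: J4 → J1 → J6 → J3 → J5 → J2
Completion times:
  J4: C=4
  J1: C=10
  J6: C=17
  J3: C=30
  J5: C=46
  J2: C=71
Sum = 178, n = 6
Mean flow = 178/6
= 29.67


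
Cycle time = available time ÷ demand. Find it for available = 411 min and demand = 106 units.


Cycle time = available time / demand
= 411 / 106
= 3.88 min/unit


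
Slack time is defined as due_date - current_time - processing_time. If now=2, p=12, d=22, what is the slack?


Slack = due - current_time - processing
= 22 - 2 - 12
= 8


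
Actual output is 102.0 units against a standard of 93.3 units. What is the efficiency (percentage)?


Efficiency = (actual / standard) × 100
= (102.0 / 93.3) × 100
= 109.3%


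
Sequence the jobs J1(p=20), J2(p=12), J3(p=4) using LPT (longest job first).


LPT: sort by longest processing time first
  J1: p=20
  J2: p=12
  J3: p=4
Order: J1 → J2 → J3


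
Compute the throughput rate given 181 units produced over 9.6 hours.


Throughput = units / time
= 181 / 9.6
= 18.9 units/hour


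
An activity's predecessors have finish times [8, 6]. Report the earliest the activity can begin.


ES = max of all predecessor completion times
Predecessors: [8, 6]
ES = max(8, 6)
= 8


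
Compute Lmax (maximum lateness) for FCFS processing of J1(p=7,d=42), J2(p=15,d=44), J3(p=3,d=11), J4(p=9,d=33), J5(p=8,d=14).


Lateness per job (L = C - d):
  J1: C=7, d=42, L=-35
  J2: C=22, d=44, L=-22
  J3: C=25, d=11, L=14
  J4: C=34, d=33, L=1
  J5: C=42, d=14, L=28
Lmax = max(-35, -22, 14, 1, 28)
= 28


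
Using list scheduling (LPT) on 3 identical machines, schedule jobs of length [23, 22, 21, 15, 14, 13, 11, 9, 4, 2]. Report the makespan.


Jobs (LPT sorted): [23, 22, 21, 15, 14, 13, 11, 9, 4, 2]
Machines: 3
  J=23 → Machine 1 (load: 0+23=23)
  J=22 → Machine 2 (load: 0+22=22)
  J=21 → Machine 3 (load: 0+21=21)
  J=15 → Machine 3 (load: 21+15=36)
  J=14 → Machine 2 (load: 22+14=36)
  J=13 → Machine 1 (load: 23+13=36)
  J=11 → Machine 1 (load: 36+11=47)
  J=9 → Machine 2 (load: 36+9=45)
  J=4 → Machine 3 (load: 36+4=40)
  J=2 → Machine 3 (load: 40+2=42)
Machine loads: [47, 45, 42]
Makespan = max = 47 time units


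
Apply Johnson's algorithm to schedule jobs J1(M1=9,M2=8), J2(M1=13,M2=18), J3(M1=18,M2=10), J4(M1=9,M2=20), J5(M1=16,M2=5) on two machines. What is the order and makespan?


Johnson's rule:
Group 1 (M1≤M2, sort by M1): ['J4', 'J2']
Group 2 (M1>M2, sort desc M2): ['J3', 'J1', 'J5']
Sequence: J4 → J2 → J3 → J1 → J5
Makespan calculation:
  J4: M1 done=9, M2 done=29
  J2: M1 done=22, M2 done=47
  J3: M1 done=40, M2 done=57
  J1: M1 done=49, M2 done=65
  J5: M1 done=65, M2 done=70
= Sequence: J4 → J2 → J3 → J1 → J5, Makespan: 70


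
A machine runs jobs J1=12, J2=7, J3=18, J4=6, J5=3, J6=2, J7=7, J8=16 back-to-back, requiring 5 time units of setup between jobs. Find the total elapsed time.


Makespan = Σ processing + (n-1) × setup
= (12 + 7 + 18 + 6 + 3 + 2 + 7 + 16) + (8-1)×5
= 71 + 35
= 106 time units


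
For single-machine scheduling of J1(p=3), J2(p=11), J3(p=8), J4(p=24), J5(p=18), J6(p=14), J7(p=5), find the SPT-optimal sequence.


SPT: sort by shortest processing time
  J1: p=3
  J7: p=5
  J3: p=8
  J2: p=11
  J6: p=14
  J5: p=18
  J4: p=24
Order: J1 → J7 → J3 → J2 → J6 → J5 → J4


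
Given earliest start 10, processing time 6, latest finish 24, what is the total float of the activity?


EF = ES + duration = 10 + 6 = 16
LS = LF - duration = 24 - 6 = 18
Total Float = LF - EF = 24 - 16
(or LS - ES = 18 - 10)
= 8


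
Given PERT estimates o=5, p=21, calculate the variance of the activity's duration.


σ² = ((p - o) / 6)² = (p - o)² / 36
= (21 - 5)² / 36
= 16² / 36
= 256 / 36
= 7.1111
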